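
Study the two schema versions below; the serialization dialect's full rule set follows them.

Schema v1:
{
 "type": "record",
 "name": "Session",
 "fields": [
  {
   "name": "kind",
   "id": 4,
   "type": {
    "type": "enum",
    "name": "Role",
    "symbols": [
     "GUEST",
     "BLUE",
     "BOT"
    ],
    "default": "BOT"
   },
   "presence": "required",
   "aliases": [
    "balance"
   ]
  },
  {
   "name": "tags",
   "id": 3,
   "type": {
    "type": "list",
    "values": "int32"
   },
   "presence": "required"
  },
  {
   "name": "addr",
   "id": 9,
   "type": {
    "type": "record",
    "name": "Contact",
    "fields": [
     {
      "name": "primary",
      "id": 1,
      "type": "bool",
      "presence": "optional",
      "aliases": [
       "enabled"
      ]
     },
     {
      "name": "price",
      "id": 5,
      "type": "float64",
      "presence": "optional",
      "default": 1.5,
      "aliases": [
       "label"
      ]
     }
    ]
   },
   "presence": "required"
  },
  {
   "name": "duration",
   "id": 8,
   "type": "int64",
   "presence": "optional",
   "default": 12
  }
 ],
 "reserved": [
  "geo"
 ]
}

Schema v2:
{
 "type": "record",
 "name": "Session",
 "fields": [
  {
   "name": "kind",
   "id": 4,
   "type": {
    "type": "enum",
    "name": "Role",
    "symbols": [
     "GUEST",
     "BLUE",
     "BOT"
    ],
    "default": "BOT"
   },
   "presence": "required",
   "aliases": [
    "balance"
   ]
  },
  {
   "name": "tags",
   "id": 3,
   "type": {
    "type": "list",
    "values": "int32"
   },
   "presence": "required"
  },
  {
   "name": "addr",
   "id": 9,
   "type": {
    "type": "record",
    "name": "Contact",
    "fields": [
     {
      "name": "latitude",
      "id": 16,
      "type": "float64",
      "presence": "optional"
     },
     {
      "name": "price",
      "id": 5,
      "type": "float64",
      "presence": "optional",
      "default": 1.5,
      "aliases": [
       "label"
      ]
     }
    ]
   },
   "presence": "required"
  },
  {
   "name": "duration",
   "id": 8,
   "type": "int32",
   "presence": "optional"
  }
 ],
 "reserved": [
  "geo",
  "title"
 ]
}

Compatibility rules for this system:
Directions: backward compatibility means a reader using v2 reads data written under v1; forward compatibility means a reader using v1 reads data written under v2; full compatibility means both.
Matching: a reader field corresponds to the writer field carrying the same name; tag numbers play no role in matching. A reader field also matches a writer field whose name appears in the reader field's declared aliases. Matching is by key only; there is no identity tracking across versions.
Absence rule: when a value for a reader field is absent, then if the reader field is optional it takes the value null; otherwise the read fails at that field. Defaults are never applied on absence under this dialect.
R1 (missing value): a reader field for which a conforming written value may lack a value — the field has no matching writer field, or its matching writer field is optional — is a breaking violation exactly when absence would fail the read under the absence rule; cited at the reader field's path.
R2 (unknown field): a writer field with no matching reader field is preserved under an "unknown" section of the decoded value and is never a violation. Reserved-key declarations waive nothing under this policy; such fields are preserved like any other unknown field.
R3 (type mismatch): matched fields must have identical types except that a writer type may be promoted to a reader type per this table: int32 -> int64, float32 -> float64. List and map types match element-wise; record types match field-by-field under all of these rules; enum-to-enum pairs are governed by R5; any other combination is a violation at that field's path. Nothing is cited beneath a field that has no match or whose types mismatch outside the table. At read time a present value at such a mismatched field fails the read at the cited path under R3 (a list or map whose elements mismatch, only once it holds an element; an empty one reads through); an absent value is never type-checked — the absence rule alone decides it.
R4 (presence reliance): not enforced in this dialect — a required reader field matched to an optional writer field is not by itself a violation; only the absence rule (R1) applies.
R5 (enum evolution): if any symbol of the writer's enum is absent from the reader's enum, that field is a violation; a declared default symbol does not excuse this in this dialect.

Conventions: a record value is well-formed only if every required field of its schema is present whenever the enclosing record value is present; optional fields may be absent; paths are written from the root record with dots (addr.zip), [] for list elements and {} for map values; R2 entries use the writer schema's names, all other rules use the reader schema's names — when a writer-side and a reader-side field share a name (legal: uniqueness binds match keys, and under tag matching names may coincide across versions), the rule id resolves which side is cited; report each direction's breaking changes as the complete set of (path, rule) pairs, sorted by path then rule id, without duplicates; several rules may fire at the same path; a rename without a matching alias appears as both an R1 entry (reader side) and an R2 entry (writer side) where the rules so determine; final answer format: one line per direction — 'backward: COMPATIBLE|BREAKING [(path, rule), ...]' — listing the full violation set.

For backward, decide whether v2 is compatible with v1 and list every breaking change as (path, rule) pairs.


backward: BREAKING [(duration, R3)]

each type pair in Session: writer, then reader
backward pass over Session, reader schema v2, writer schema v1:
  Role -> Role, writer required: kind aligns to kind
  list<int32> -> list<int32>, writer required: tags aligns to tags
  Contact -> Contact, writer required: addr aligns to addr
  int64 -> int32, writer optional: duration aligns to duration
  addr.latitude: no writer-side match
  float64 -> float64, writer optional: addr.price aligns to addr.price
  writer addr.primary: unknown to reader
  rule R3 violated at duration
  => backward: BREAKING (1)
the rest of the Session diff is inert for this question:
  removed field primary from record Contact -> no rule fires on it in Session's dialect; the asked verdict holds
  added field latitude to record Contact: optional float64, tag 16 (in v2 it sits immediately before price) -> no rule fires on it in Session's dialect; the asked verdict holds


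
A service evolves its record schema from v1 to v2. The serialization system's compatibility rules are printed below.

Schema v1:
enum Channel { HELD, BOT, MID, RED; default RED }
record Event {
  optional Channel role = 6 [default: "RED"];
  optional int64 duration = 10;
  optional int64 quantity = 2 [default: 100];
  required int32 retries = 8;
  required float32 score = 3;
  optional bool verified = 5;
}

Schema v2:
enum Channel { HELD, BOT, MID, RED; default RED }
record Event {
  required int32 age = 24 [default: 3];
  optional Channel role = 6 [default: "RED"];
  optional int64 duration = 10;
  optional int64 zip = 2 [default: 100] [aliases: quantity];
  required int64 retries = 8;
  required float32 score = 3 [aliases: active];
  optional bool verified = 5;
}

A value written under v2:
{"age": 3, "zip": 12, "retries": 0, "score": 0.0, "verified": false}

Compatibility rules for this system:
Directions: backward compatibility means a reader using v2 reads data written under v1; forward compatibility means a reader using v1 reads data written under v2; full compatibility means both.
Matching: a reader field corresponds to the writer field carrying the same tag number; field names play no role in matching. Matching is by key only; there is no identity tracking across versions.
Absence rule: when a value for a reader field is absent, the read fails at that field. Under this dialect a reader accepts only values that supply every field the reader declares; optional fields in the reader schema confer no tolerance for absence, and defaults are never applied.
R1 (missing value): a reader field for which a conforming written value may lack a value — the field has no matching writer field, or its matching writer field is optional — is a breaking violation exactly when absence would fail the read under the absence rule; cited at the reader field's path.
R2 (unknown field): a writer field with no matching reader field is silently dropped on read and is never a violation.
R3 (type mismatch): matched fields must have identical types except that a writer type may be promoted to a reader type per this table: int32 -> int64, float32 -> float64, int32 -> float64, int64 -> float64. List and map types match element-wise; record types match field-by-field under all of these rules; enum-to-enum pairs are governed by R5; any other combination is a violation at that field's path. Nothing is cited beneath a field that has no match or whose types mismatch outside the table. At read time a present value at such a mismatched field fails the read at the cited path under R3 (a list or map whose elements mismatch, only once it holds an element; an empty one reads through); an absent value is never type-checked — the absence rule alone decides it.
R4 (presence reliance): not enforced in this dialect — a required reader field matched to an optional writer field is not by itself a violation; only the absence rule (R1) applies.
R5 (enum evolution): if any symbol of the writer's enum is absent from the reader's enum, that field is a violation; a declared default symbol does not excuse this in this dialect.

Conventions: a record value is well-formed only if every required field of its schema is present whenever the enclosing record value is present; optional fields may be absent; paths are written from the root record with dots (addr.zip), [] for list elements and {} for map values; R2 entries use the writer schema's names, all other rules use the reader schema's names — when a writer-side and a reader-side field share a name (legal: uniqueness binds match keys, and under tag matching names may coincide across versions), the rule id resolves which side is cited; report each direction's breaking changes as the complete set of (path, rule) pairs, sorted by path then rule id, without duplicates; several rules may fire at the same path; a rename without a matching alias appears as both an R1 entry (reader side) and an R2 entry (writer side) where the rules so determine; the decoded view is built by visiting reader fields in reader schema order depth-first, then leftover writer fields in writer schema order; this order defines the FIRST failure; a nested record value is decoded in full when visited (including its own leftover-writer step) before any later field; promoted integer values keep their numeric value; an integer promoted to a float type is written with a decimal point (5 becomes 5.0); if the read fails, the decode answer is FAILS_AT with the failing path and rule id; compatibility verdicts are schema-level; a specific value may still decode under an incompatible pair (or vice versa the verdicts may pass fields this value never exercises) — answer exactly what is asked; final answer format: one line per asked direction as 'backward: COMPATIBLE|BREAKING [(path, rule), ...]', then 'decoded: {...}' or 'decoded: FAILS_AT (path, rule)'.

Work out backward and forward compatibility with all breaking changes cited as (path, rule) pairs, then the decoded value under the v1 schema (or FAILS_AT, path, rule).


arrows below run writer -> reader for Event
backward pass over Event, reader schema v2, writer schema v1:
  age: no writer-side match
  role: paired with writer role (Channel -> Channel; writer optional)
  duration: paired with writer duration (int64 -> int64; writer optional)
  zip: paired with writer quantity (int64 -> int64; writer optional)
  retries: paired with writer retries (int32 -> int64; writer required)
  score: paired with writer score (float32 -> float32; writer required)
  verified: paired with writer verified (bool -> bool; writer optional)
  breaking: (age, R1)
  breaking: (duration, R1)
  breaking: (role, R1)
  breaking: (verified, R1)
  breaking: (zip, R1)
  backward on Event therefore BREAKING (5)
forward pass over Event, reader schema v1, writer schema v2:
  role: paired with writer role (Channel -> Channel; writer optional)
  duration: paired with writer duration (int64 -> int64; writer optional)
  quantity: paired with writer zip (int64 -> int64; writer optional)
  retries: paired with writer retries (int64 -> int32; writer required)
  score: paired with writer score (float32 -> float32; writer required)
  verified: paired with writer verified (bool -> bool; writer optional)
  writer field age has no reader counterpart
  breaking: (duration, R1)
  breaking: (quantity, R1)
  breaking: (retries, R3)
  breaking: (role, R1)
  breaking: (verified, R1)
  forward on Event therefore BREAKING (5)
decode (reader v1):
  read fails at role under R1 (no fill)
  => FAILS_AT (role, R1)

backward: BREAKING [(age, R1), (duration, R1), (role, R1), (verified, R1), (zip, R1)]; forward: BREAKING [(duration, R1), (quantity, R1), (retries, R3), (role, R1), (verified, R1)]; decoded: FAILS_AT (role, R1)


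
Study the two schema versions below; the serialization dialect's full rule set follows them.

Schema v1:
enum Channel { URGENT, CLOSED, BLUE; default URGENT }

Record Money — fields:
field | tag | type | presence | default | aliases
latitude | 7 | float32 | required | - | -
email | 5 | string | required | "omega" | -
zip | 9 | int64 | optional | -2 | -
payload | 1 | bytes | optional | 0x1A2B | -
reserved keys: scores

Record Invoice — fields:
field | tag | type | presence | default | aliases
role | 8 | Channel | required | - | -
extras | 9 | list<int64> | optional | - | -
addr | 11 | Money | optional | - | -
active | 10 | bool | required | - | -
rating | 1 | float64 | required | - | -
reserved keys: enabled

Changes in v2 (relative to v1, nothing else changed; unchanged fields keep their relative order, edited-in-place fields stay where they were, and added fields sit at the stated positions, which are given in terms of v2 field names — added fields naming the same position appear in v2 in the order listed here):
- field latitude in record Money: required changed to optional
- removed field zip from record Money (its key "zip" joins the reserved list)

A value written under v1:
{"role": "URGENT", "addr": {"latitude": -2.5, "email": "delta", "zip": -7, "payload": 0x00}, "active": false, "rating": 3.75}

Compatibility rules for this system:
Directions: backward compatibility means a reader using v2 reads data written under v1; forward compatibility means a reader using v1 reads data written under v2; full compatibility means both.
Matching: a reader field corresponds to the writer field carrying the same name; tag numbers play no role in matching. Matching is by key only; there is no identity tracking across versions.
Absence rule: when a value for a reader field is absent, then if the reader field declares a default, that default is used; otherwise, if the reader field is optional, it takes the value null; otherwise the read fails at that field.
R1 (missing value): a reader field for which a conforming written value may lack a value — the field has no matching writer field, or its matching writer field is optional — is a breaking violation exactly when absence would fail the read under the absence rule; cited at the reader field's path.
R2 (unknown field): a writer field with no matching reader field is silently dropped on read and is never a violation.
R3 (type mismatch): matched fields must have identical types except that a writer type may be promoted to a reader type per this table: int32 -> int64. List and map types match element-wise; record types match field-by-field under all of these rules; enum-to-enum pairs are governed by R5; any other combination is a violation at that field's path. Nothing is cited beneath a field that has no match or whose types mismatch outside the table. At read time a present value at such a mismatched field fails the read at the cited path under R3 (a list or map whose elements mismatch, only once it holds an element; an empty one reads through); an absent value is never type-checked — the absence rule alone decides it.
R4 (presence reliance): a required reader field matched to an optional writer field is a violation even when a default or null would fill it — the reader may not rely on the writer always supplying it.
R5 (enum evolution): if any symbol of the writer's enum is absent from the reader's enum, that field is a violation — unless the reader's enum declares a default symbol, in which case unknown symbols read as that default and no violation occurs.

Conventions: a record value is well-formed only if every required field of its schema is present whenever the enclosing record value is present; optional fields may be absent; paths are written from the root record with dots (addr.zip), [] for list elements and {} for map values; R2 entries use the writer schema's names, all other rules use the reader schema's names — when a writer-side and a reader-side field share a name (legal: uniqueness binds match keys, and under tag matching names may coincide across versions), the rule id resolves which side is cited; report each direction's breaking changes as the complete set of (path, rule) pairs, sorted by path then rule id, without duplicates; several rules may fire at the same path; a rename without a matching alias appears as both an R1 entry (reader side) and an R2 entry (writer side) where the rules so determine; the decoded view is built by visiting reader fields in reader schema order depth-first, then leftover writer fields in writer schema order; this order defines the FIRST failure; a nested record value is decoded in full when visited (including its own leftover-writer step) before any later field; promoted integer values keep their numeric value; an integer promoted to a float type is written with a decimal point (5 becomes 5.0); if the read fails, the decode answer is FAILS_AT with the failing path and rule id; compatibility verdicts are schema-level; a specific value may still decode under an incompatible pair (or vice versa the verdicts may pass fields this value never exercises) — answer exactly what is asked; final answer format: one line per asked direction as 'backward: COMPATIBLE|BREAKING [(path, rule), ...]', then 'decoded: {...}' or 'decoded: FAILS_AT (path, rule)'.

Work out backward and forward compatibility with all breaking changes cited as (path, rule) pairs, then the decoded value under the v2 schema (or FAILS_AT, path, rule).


backward: COMPATIBLE []; forward: BREAKING [(addr.latitude, R1), (addr.latitude, R4)]; decoded: {"role": "URGENT", "extras": null, "addr": {"latitude": -2.5, "email": "delta", "payload": 0x00}, "active": false, "rating": 3.75}

arrows below run writer -> reader for Invoice
backward on Invoice — v2 reading data written by v1:
  writer required, Channel -> Channel: reader role maps from writer role
  writer optional, list<int64> -> list<int64>: reader extras maps from writer extras
  writer optional, Money -> Money: reader addr maps from writer addr
  writer required, bool -> bool: reader active maps from writer active
  writer required, float64 -> float64: reader rating maps from writer rating
  writer required, float32 -> float32: reader addr.latitude maps from writer addr.latitude
  writer required, string -> string: reader addr.email maps from writer addr.email
  writer optional, bytes -> bytes: reader addr.payload maps from writer addr.payload
  writer field addr.zip has no reader counterpart
  => no violations; backward on Invoice: COMPATIBLE
forward on Invoice — v1 reading data written by v2:
  writer required, Channel -> Channel: reader role maps from writer role
  writer optional, list<int64> -> list<int64>: reader extras maps from writer extras
  writer optional, Money -> Money: reader addr maps from writer addr
  writer required, bool -> bool: reader active maps from writer active
  writer required, float64 -> float64: reader rating maps from writer rating
  writer optional, float32 -> float32: reader addr.latitude maps from writer addr.latitude
  writer required, string -> string: reader addr.email maps from writer addr.email
  no writer field matches reader addr.zip
  writer optional, bytes -> bytes: reader addr.payload maps from writer addr.payload
  breaking: (addr.latitude, R1)
  breaking: (addr.latitude, R4)
  => forward verdict for Invoice: BREAKING, 2 violation(s)
decode walk for Invoice under reader schema v2:
  role := "URGENT"
  extras := null (missing; optional => null)
  addr.latitude := -2.5
  addr.email := "delta"
  addr.payload := 0x00
  writer addr.zip: no reader field; dropped
  active := false
  rating := 3.75
  => decoded: {"role": "URGENT", "extras": null, "addr": {"latitude": -2.5, "email": "delta", "payload": 0x00}, "active": false, "rating": 3.75}


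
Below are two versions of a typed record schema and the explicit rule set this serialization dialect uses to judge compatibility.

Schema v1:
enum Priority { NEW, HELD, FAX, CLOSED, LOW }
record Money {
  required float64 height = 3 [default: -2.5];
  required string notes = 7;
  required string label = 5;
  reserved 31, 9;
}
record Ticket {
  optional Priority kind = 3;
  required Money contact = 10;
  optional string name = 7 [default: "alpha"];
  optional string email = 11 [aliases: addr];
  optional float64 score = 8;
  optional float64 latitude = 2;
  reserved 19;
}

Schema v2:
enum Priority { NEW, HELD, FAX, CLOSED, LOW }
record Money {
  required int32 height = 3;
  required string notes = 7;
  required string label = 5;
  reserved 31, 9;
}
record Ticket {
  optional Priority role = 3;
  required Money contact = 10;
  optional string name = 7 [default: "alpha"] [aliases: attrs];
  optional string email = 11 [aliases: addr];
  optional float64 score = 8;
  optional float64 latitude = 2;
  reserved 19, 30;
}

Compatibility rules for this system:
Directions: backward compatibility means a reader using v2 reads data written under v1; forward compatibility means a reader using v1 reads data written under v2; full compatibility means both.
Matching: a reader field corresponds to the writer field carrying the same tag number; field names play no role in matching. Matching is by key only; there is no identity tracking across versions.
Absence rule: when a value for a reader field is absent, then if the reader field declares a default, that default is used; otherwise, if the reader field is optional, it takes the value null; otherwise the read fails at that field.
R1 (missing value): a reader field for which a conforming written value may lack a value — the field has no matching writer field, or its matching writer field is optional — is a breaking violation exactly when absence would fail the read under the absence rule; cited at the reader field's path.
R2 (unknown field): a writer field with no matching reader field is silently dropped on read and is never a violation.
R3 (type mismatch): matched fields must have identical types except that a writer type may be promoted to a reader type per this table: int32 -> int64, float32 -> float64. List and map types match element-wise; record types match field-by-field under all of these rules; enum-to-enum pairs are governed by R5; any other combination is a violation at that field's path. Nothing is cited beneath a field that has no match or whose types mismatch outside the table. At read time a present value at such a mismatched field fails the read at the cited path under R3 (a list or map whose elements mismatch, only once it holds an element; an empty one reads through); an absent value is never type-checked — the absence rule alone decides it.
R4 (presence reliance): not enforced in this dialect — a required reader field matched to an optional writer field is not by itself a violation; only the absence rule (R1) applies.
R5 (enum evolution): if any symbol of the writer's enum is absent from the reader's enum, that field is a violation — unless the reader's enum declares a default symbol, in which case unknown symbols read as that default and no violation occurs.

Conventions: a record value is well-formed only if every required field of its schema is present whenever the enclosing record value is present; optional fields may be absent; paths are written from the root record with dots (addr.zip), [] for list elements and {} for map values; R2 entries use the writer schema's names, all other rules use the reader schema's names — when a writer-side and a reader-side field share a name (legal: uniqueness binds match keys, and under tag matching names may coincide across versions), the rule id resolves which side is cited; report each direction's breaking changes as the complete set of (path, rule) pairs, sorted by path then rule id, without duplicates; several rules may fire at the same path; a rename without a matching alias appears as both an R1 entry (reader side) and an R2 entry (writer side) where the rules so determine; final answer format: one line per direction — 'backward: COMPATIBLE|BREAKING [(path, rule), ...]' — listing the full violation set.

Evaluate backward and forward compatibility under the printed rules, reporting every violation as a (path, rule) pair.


in Ticket below, arrows point writer -> reader
backward for Ticket (reader v2, writer v1):
  role: Priority -> Priority, writer optional; from kind
  contact: Money -> Money, writer required; from contact
  name: string -> string, writer optional; from name
  email: string -> string, writer optional; from email
  score: float64 -> float64, writer optional; from score
  latitude: float64 -> float64, writer optional; from latitude
  contact.height: float64 -> int32, writer required; from contact.height
  contact.notes: string -> string, writer required; from contact.notes
  contact.label: string -> string, writer required; from contact.label
  violation R3 at contact.height
  backward on Ticket therefore BREAKING (1)
forward for Ticket (reader v1, writer v2):
  kind: Priority -> Priority, writer optional; from role
  contact: Money -> Money, writer required; from contact
  name: string -> string, writer optional; from name
  email: string -> string, writer optional; from email
  score: float64 -> float64, writer optional; from score
  latitude: float64 -> float64, writer optional; from latitude
  contact.height: int32 -> float64, writer required; from contact.height
  contact.notes: string -> string, writer required; from contact.notes
  contact.label: string -> string, writer required; from contact.label
  violation R3 at contact.height
  forward on Ticket therefore BREAKING (1)

backward: BREAKING [(contact.height, R3)]; forward: BREAKING [(contact.height, R3)]


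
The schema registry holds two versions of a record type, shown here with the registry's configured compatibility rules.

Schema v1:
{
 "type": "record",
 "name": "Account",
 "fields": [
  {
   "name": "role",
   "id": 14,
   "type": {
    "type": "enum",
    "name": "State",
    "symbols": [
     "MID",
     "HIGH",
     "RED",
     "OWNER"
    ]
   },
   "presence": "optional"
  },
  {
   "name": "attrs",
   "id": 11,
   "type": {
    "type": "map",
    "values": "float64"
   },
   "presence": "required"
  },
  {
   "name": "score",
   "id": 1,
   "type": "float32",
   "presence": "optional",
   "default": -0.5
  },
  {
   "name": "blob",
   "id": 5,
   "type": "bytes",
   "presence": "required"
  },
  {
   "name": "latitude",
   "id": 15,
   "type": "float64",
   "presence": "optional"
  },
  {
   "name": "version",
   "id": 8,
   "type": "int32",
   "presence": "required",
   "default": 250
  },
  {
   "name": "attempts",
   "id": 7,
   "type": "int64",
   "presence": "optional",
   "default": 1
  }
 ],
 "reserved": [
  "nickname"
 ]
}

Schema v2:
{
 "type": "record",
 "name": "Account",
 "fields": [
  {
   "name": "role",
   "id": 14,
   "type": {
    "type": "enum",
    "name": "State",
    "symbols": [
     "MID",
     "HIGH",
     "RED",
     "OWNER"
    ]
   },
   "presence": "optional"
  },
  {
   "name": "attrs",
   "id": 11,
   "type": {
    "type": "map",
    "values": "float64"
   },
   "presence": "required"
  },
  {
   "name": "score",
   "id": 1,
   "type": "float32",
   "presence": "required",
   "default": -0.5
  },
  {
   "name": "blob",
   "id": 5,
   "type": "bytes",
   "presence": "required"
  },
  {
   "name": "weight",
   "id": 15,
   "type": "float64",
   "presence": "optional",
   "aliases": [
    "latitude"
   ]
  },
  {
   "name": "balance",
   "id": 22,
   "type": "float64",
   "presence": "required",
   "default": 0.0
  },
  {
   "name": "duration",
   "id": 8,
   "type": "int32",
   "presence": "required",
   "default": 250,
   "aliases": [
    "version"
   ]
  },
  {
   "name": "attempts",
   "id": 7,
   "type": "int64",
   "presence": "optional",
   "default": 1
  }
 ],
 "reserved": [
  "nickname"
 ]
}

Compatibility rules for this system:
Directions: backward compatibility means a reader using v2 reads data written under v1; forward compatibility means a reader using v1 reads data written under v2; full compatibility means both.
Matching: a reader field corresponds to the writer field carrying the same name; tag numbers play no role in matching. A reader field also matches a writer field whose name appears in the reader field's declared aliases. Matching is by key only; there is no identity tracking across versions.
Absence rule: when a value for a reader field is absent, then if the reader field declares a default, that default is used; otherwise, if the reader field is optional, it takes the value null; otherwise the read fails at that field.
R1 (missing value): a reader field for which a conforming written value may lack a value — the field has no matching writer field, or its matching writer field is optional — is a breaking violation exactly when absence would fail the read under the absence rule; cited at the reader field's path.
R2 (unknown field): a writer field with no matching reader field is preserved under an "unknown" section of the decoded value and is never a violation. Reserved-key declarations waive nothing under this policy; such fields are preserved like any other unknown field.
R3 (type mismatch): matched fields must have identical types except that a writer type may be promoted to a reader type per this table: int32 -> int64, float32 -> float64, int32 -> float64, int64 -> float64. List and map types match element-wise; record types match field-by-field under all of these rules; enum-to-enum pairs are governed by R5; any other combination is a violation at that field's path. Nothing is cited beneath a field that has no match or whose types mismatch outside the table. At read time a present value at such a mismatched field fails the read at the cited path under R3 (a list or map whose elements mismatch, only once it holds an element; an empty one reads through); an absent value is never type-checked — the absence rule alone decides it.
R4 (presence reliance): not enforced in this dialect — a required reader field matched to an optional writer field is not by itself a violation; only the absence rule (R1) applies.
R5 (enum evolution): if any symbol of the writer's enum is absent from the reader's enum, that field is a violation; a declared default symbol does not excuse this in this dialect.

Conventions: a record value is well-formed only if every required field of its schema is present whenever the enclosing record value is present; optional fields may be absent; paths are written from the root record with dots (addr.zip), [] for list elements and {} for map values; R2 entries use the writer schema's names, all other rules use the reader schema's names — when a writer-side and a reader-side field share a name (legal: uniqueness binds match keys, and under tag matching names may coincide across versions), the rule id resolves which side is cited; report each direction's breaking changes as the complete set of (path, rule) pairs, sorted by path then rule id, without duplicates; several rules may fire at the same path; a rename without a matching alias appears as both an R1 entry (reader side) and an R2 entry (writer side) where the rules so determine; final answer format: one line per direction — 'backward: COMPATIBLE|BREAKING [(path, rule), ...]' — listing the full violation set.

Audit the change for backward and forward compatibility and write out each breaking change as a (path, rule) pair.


the writer's type comes first in each Account pair
backward on Account — v2 reading data written by v1:
  writer optional, State -> State: reader role maps from writer role
  writer required, map<string, float64> -> map<string, float64>: reader attrs maps from writer attrs
  writer optional, float32 -> float32: reader score maps from writer score
  writer required, bytes -> bytes: reader blob maps from writer blob
  writer optional, float64 -> float64: reader weight maps from writer latitude
  balance: no writer-side match
  writer required, int32 -> int32: reader duration maps from writer version
  writer optional, int64 -> int64: reader attempts maps from writer attempts
  => backward: COMPATIBLE
forward on Account — v1 reading data written by v2:
  writer optional, State -> State: reader role maps from writer role
  writer required, map<string, float64> -> map<string, float64>: reader attrs maps from writer attrs
  writer required, float32 -> float32: reader score maps from writer score
  writer required, bytes -> bytes: reader blob maps from writer blob
  latitude: no writer-side match
  version: no writer-side match
  writer optional, int64 -> int64: reader attempts maps from writer attempts
  leftover writer field: weight
  leftover writer field: balance
  leftover writer field: duration
  => forward: COMPATIBLE

backward: COMPATIBLE []; forward: COMPATIBLE []


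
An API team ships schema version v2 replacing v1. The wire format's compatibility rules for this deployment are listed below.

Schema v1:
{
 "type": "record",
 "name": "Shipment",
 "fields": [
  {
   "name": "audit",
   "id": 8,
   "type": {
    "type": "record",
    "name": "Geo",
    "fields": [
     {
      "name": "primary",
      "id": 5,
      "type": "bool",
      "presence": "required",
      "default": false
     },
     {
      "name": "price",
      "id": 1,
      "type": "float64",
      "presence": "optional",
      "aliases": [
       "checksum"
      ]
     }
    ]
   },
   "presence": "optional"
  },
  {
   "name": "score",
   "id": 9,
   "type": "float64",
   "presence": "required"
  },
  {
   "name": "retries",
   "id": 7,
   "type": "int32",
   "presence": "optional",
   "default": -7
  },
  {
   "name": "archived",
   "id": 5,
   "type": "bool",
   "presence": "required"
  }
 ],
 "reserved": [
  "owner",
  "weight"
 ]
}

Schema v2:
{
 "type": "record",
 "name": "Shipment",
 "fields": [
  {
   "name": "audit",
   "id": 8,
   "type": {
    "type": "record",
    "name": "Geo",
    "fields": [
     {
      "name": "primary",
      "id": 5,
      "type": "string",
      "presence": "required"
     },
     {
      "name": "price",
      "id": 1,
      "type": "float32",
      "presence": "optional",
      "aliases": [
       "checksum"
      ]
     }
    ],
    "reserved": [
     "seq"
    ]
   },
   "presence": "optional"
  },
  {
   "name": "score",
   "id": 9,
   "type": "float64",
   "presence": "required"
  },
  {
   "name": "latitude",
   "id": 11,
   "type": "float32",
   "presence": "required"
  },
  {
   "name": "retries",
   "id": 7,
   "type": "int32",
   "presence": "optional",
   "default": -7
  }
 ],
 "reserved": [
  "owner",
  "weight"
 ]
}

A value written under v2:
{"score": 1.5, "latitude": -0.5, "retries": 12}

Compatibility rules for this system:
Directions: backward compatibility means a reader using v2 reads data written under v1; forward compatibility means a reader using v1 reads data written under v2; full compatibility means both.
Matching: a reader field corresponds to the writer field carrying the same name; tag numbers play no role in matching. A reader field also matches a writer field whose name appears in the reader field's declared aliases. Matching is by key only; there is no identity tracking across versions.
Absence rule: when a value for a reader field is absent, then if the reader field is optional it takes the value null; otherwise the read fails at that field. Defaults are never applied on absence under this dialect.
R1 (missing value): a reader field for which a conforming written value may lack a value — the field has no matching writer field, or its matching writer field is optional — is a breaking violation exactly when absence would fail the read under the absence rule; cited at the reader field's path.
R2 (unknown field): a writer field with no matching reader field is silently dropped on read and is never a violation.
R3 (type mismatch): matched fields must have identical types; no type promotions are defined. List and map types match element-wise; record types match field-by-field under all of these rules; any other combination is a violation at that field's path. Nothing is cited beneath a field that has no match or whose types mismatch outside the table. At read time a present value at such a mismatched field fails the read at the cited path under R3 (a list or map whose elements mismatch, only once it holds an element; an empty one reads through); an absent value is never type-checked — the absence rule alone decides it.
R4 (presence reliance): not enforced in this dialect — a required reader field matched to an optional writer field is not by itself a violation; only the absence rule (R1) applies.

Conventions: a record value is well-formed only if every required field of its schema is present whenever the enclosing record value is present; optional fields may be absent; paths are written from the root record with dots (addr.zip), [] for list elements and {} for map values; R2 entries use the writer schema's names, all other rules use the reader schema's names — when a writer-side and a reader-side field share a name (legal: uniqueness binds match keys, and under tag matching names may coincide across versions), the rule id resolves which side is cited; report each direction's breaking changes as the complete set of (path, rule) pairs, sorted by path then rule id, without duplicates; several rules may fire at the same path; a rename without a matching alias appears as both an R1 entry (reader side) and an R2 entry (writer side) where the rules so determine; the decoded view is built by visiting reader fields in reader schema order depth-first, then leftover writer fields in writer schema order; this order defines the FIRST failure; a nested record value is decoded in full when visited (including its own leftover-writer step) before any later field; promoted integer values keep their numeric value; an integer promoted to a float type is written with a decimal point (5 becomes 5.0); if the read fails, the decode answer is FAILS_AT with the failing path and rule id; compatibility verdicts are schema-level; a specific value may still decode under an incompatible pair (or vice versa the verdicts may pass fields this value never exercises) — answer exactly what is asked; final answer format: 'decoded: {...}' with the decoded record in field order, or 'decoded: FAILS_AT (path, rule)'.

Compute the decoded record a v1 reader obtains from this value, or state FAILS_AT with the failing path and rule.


decoded: FAILS_AT (archived, R1)

each type pair in Shipment: writer, then reader
migrating the Shipment value to v1:
  audit := null (not supplied -> null)
  score := 1.5
  retries := 12
  read fails at archived under R1 (no fill)
  => FAILS_AT (archived, R1)
the other Shipment changes do not affect what is asked:
  field price in record Geo: type float64 changed to float32 -> changes Shipment's schema-level verdicts only — the decode of this value is the same
  added field latitude to record Shipment: required float32, tag 11 (in v2 it sits immediately before retries) -> changes Shipment's schema-level verdicts only — the decode of this value is the same
  field primary in record Geo: type bool changed to string (its default is dropped) -> changes Shipment's schema-level verdicts only — the decode of this value is the same
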